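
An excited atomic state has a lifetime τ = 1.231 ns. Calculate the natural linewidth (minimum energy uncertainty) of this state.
267.348 neV

Using the energy-time uncertainty principle:
ΔEΔt ≥ ℏ/2

The lifetime τ represents the time uncertainty Δt.
The natural linewidth (minimum energy uncertainty) is:

ΔE = ℏ/(2τ)
ΔE = (1.055e-34 J·s) / (2 × 1.231e-09 s)
ΔE = 4.283e-26 J = 267.348 neV

This natural linewidth limits the precision of spectroscopic measurements.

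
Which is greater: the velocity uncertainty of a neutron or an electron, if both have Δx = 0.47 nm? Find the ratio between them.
The electron has the larger minimum velocity uncertainty, by a ratio of 1838.7.

For both particles, Δp_min = ℏ/(2Δx) = 1.122e-25 kg·m/s (same for both).

The velocity uncertainty is Δv = Δp/m:
- neutron: Δv = 1.122e-25 / 1.675e-27 = 6.698e+01 m/s = 66.981 m/s
- electron: Δv = 1.122e-25 / 9.109e-31 = 1.232e+05 m/s = 123.157 km/s

Ratio: 1.232e+05 / 6.698e+01 = 1838.7

The lighter particle has larger velocity uncertainty because Δv ∝ 1/m.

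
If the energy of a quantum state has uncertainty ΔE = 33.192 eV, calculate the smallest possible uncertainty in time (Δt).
9.915 as

Using the energy-time uncertainty principle:
ΔEΔt ≥ ℏ/2

The minimum uncertainty in time is:
Δt_min = ℏ/(2ΔE)
Δt_min = (1.055e-34 J·s) / (2 × 5.318e-18 J)
Δt_min = 9.915e-18 s = 9.915 as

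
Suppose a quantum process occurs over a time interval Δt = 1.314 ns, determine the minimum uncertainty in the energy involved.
250.461 neV

Using the energy-time uncertainty principle:
ΔEΔt ≥ ℏ/2

The minimum uncertainty in energy is:
ΔE_min = ℏ/(2Δt)
ΔE_min = (1.055e-34 J·s) / (2 × 1.314e-09 s)
ΔE_min = 4.013e-26 J = 250.461 neV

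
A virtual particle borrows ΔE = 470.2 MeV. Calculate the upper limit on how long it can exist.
6.999 × 10^-25 s

Using the energy-time uncertainty principle:
ΔEΔt ≥ ℏ/2

For a virtual particle borrowing energy ΔE, the maximum lifetime is:
Δt_max = ℏ/(2ΔE)

Converting energy:
ΔE = 470.2 MeV = 7.533e-11 J

Δt_max = (1.055e-34 J·s) / (2 × 7.533e-11 J)
Δt_max = 6.999e-25 s = 6.999 × 10^-25 s

Virtual particles with higher borrowed energy exist for shorter times.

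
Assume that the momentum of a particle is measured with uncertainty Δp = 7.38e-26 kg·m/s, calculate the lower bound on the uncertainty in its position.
714.480 pm

Using the Heisenberg uncertainty principle:
ΔxΔp ≥ ℏ/2

The minimum uncertainty in position is:
Δx_min = ℏ/(2Δp)
Δx_min = (1.055e-34 J·s) / (2 × 7.380e-26 kg·m/s)
Δx_min = 7.145e-10 m = 714.480 pm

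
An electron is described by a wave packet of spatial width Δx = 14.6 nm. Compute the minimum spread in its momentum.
3.612 × 10^-27 kg·m/s

For a wave packet, the spatial width Δx and momentum spread Δp are related by the uncertainty principle:
ΔxΔp ≥ ℏ/2

The minimum momentum spread is:
Δp_min = ℏ/(2Δx)
Δp_min = (1.055e-34 J·s) / (2 × 1.460e-08 m)
Δp_min = 3.612e-27 kg·m/s

A wave packet cannot have both a well-defined position and well-defined momentum.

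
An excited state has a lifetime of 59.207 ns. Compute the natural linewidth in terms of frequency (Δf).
1.344 MHz

Using the energy-time uncertainty principle and E = hf:
ΔEΔt ≥ ℏ/2
hΔf·Δt ≥ ℏ/2

The minimum frequency uncertainty is:
Δf = ℏ/(2hτ) = 1/(4πτ)
Δf = 1/(4π × 5.921e-08 s)
Δf = 1.344e+06 Hz = 1.344 MHz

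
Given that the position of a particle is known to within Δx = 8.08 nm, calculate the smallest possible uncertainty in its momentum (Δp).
6.526 × 10^-27 kg·m/s

Using the Heisenberg uncertainty principle:
ΔxΔp ≥ ℏ/2

The minimum uncertainty in momentum is:
Δp_min = ℏ/(2Δx)
Δp_min = (1.055e-34 J·s) / (2 × 8.080e-09 m)
Δp_min = 6.526e-27 kg·m/s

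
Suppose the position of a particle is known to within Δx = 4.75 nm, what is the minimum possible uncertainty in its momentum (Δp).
1.110 × 10^-26 kg·m/s

Using the Heisenberg uncertainty principle:
ΔxΔp ≥ ℏ/2

The minimum uncertainty in momentum is:
Δp_min = ℏ/(2Δx)
Δp_min = (1.055e-34 J·s) / (2 × 4.750e-09 m)
Δp_min = 1.110e-26 kg·m/s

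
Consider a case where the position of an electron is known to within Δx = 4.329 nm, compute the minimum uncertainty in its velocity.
13.371 km/s

Using the Heisenberg uncertainty principle and Δp = mΔv:
ΔxΔp ≥ ℏ/2
Δx(mΔv) ≥ ℏ/2

The minimum uncertainty in velocity is:
Δv_min = ℏ/(2mΔx)
Δv_min = (1.055e-34 J·s) / (2 × 9.109e-31 kg × 4.329e-09 m)
Δv_min = 1.337e+04 m/s = 13.371 km/s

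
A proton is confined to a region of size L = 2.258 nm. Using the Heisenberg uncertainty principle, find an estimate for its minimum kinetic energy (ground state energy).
1.017 μeV

Using the uncertainty principle to estimate ground state energy:

1. The position uncertainty is approximately the confinement size:
   Δx ≈ L = 2.258e-09 m

2. From ΔxΔp ≥ ℏ/2, the minimum momentum uncertainty is:
   Δp ≈ ℏ/(2L) = 2.335e-26 kg·m/s

3. The kinetic energy is approximately:
   KE ≈ (Δp)²/(2m) = (2.335e-26)²/(2 × 1.673e-27 kg)
   KE ≈ 1.630e-25 J = 1.017 μeV

This is an order-of-magnitude estimate of the ground state energy.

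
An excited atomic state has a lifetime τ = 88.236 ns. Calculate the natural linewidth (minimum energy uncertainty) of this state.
3.730 neV

Using the energy-time uncertainty principle:
ΔEΔt ≥ ℏ/2

The lifetime τ represents the time uncertainty Δt.
The natural linewidth (minimum energy uncertainty) is:

ΔE = ℏ/(2τ)
ΔE = (1.055e-34 J·s) / (2 × 8.824e-08 s)
ΔE = 5.976e-28 J = 3.730 neV

This natural linewidth limits the precision of spectroscopic measurements.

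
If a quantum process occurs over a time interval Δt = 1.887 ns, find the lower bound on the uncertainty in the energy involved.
174.407 neV

Using the energy-time uncertainty principle:
ΔEΔt ≥ ℏ/2

The minimum uncertainty in energy is:
ΔE_min = ℏ/(2Δt)
ΔE_min = (1.055e-34 J·s) / (2 × 1.887e-09 s)
ΔE_min = 2.794e-26 J = 174.407 neV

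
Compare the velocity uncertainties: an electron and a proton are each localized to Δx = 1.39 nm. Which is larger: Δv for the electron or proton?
The electron has the larger minimum velocity uncertainty, by a ratio of 1836.2.

For both particles, Δp_min = ℏ/(2Δx) = 3.793e-26 kg·m/s (same for both).

The velocity uncertainty is Δv = Δp/m:
- electron: Δv = 3.793e-26 / 9.109e-31 = 4.164e+04 m/s = 41.643 km/s
- proton: Δv = 3.793e-26 / 1.673e-27 = 2.268e+01 m/s = 22.680 m/s

Ratio: 4.164e+04 / 2.268e+01 = 1836.2

The lighter particle has larger velocity uncertainty because Δv ∝ 1/m.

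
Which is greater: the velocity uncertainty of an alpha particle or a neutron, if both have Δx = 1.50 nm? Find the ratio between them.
The neutron has the larger minimum velocity uncertainty, by a ratio of 4.0.

For both particles, Δp_min = ℏ/(2Δx) = 3.515e-26 kg·m/s (same for both).

The velocity uncertainty is Δv = Δp/m:
- alpha particle: Δv = 3.515e-26 / 6.645e-27 = 5.290e+00 m/s = 5.290 m/s
- neutron: Δv = 3.515e-26 / 1.675e-27 = 2.099e+01 m/s = 20.987 m/s

Ratio: 2.099e+01 / 5.290e+00 = 4.0

The lighter particle has larger velocity uncertainty because Δv ∝ 1/m.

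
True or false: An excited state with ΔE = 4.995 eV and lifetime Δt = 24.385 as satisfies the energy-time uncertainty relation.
No, it violates the uncertainty relation.

Calculate the product ΔEΔt:
ΔE = 4.995 eV = 8.003e-19 J
ΔEΔt = (8.003e-19 J) × (2.439e-17 s)
ΔEΔt = 1.952e-35 J·s

Compare to the minimum allowed value ℏ/2:
ℏ/2 = 5.273e-35 J·s

Since ΔEΔt = 1.952e-35 J·s < 5.273e-35 J·s = ℏ/2,
this violates the uncertainty relation.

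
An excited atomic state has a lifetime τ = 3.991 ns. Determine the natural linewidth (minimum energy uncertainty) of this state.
82.462 neV

Using the energy-time uncertainty principle:
ΔEΔt ≥ ℏ/2

The lifetime τ represents the time uncertainty Δt.
The natural linewidth (minimum energy uncertainty) is:

ΔE = ℏ/(2τ)
ΔE = (1.055e-34 J·s) / (2 × 3.991e-09 s)
ΔE = 1.321e-26 J = 82.462 neV

This natural linewidth limits the precision of spectroscopic measurements.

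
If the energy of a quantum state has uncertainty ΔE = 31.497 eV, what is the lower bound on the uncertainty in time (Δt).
10.449 as

Using the energy-time uncertainty principle:
ΔEΔt ≥ ℏ/2

The minimum uncertainty in time is:
Δt_min = ℏ/(2ΔE)
Δt_min = (1.055e-34 J·s) / (2 × 5.046e-18 J)
Δt_min = 1.045e-17 s = 10.449 as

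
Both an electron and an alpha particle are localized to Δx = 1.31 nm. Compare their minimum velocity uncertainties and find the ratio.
The electron has the larger minimum velocity uncertainty, by a ratio of 7294.3.

For both particles, Δp_min = ℏ/(2Δx) = 4.025e-26 kg·m/s (same for both).

The velocity uncertainty is Δv = Δp/m:
- electron: Δv = 4.025e-26 / 9.109e-31 = 4.419e+04 m/s = 44.186 km/s
- alpha particle: Δv = 4.025e-26 / 6.645e-27 = 6.058e+00 m/s = 6.058 m/s

Ratio: 4.419e+04 / 6.058e+00 = 7294.3

The lighter particle has larger velocity uncertainty because Δv ∝ 1/m.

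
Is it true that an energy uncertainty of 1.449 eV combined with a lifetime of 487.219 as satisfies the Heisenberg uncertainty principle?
Yes, it satisfies the uncertainty relation.

Calculate the product ΔEΔt:
ΔE = 1.449 eV = 2.322e-19 J
ΔEΔt = (2.322e-19 J) × (4.872e-16 s)
ΔEΔt = 1.131e-34 J·s

Compare to the minimum allowed value ℏ/2:
ℏ/2 = 5.273e-35 J·s

Since ΔEΔt = 1.131e-34 J·s ≥ 5.273e-35 J·s = ℏ/2,
this satisfies the uncertainty relation.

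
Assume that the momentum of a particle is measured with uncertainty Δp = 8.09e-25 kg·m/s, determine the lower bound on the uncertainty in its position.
65.177 pm

Using the Heisenberg uncertainty principle:
ΔxΔp ≥ ℏ/2

The minimum uncertainty in position is:
Δx_min = ℏ/(2Δp)
Δx_min = (1.055e-34 J·s) / (2 × 8.090e-25 kg·m/s)
Δx_min = 6.518e-11 m = 65.177 pm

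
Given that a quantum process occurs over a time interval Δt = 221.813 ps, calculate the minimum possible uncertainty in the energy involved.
1.484 μeV

Using the energy-time uncertainty principle:
ΔEΔt ≥ ℏ/2

The minimum uncertainty in energy is:
ΔE_min = ℏ/(2Δt)
ΔE_min = (1.055e-34 J·s) / (2 × 2.218e-10 s)
ΔE_min = 2.377e-25 J = 1.484 μeV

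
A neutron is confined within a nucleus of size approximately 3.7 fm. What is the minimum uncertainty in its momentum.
1.425 × 10^-20 kg·m/s

Using the Heisenberg uncertainty principle:
ΔxΔp ≥ ℏ/2

With Δx ≈ L = 3.700e-15 m (the confinement size):
Δp_min = ℏ/(2Δx)
Δp_min = (1.055e-34 J·s) / (2 × 3.700e-15 m)
Δp_min = 1.425e-20 kg·m/s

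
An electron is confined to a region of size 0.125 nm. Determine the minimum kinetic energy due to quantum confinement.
609.597 meV

Using the uncertainty principle:

1. Position uncertainty: Δx ≈ 1.250e-10 m
2. Minimum momentum uncertainty: Δp = ℏ/(2Δx) = 4.218e-25 kg·m/s
3. Minimum kinetic energy:
   KE = (Δp)²/(2m) = (4.218e-25)²/(2 × 9.109e-31 kg)
   KE = 9.767e-20 J = 609.597 meV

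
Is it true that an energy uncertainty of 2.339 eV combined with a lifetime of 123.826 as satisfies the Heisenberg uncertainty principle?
No, it violates the uncertainty relation.

Calculate the product ΔEΔt:
ΔE = 2.339 eV = 3.747e-19 J
ΔEΔt = (3.747e-19 J) × (1.238e-16 s)
ΔEΔt = 4.640e-35 J·s

Compare to the minimum allowed value ℏ/2:
ℏ/2 = 5.273e-35 J·s

Since ΔEΔt = 4.640e-35 J·s < 5.273e-35 J·s = ℏ/2,
this violates the uncertainty relation.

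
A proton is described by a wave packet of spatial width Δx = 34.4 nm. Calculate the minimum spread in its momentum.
1.533 × 10^-27 kg·m/s

For a wave packet, the spatial width Δx and momentum spread Δp are related by the uncertainty principle:
ΔxΔp ≥ ℏ/2

The minimum momentum spread is:
Δp_min = ℏ/(2Δx)
Δp_min = (1.055e-34 J·s) / (2 × 3.440e-08 m)
Δp_min = 1.533e-27 kg·m/s

A wave packet cannot have both a well-defined position and well-defined momentum.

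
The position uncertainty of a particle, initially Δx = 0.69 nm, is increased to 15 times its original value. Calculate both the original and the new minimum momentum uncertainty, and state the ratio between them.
Original Δp_min = 7.642 × 10^-26 kg·m/s; new Δp'_min = 5.095 × 10^-27 kg·m/s; ratio Δp'_min/Δp_min = 1/15.

From the uncertainty principle ΔxΔp ≥ ℏ/2, the minimum momentum uncertainty is Δp_min = ℏ/(2Δx).

Original (Δx = 0.69 nm = 6.900e-10 m):
Δp_min = (1.055e-34 J·s)/(2 × 6.900e-10 m) = 7.642e-26 kg·m/s

When Δx → 15Δx:
Δp'_min = ℏ/(2 × 15Δx) = (1/15) × ℏ/(2Δx) = (1/15) × Δp_min
Δp'_min = 1/15 × 7.642e-26 kg·m/s = 5.095e-27 kg·m/s

Since Δp_min ∝ 1/Δx, when Δx is increased to 15 times its original value, Δp_min decreases to 1/15 of its original value.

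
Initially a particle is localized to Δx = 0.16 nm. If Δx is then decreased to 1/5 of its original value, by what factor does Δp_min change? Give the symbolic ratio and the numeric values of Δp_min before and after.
Original Δp_min = 3.296 × 10^-25 kg·m/s; new Δp'_min = 1.648 × 10^-24 kg·m/s; ratio Δp'_min/Δp_min = 5.

From the uncertainty principle ΔxΔp ≥ ℏ/2, the minimum momentum uncertainty is Δp_min = ℏ/(2Δx).

Original (Δx = 0.16 nm = 1.600e-10 m):
Δp_min = (1.055e-34 J·s)/(2 × 1.600e-10 m) = 3.296e-25 kg·m/s

When Δx → (1/5)Δx:
Δp'_min = ℏ/(2 × (1/5)Δx) = 5 × ℏ/(2Δx) = 5 × Δp_min
Δp'_min = 5 × 3.296e-25 kg·m/s = 1.648e-24 kg·m/s

Since Δp_min ∝ 1/Δx, when Δx is decreased to 1/5 of its original value, Δp_min increases to 5 times its original value.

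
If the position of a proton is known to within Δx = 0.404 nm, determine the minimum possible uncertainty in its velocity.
78.031 m/s

Using the Heisenberg uncertainty principle and Δp = mΔv:
ΔxΔp ≥ ℏ/2
Δx(mΔv) ≥ ℏ/2

The minimum uncertainty in velocity is:
Δv_min = ℏ/(2mΔx)
Δv_min = (1.055e-34 J·s) / (2 × 1.673e-27 kg × 4.040e-10 m)
Δv_min = 7.803e+01 m/s = 78.031 m/s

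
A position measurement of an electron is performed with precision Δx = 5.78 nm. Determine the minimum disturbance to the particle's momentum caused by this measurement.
9.123 × 10^-27 kg·m/s

The uncertainty principle implies that measuring position disturbs momentum:
ΔxΔp ≥ ℏ/2

When we measure position with precision Δx, we necessarily introduce a momentum uncertainty:
Δp ≥ ℏ/(2Δx)
Δp_min = (1.055e-34 J·s) / (2 × 5.780e-09 m)
Δp_min = 9.123e-27 kg·m/s

The more precisely we measure position, the greater the momentum disturbance.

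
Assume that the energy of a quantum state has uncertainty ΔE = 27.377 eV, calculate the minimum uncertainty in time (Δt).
12.021 as

Using the energy-time uncertainty principle:
ΔEΔt ≥ ℏ/2

The minimum uncertainty in time is:
Δt_min = ℏ/(2ΔE)
Δt_min = (1.055e-34 J·s) / (2 × 4.386e-18 J)
Δt_min = 1.202e-17 s = 12.021 as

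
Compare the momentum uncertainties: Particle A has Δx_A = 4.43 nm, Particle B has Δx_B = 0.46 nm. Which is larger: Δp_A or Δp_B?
Particle B has the larger minimum momentum uncertainty, by a factor of 9.63.

For each particle, the minimum momentum uncertainty is Δp_min = ℏ/(2Δx):

Particle A: Δp_A = ℏ/(2×4.430e-09 m) = 1.190e-26 kg·m/s
Particle B: Δp_B = ℏ/(2×4.600e-10 m) = 1.146e-25 kg·m/s

Ratio: Δp_B/Δp_A = 9.63

Since Δp_min ∝ 1/Δx, the particle with smaller position uncertainty (B) has larger momentum uncertainty.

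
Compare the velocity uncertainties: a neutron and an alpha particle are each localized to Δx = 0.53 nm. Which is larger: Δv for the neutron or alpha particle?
The neutron has the larger minimum velocity uncertainty, by a ratio of 4.0.

For both particles, Δp_min = ℏ/(2Δx) = 9.949e-26 kg·m/s (same for both).

The velocity uncertainty is Δv = Δp/m:
- neutron: Δv = 9.949e-26 / 1.675e-27 = 5.940e+01 m/s = 59.398 m/s
- alpha particle: Δv = 9.949e-26 / 6.645e-27 = 1.497e+01 m/s = 14.973 m/s

Ratio: 5.940e+01 / 1.497e+01 = 4.0

The lighter particle has larger velocity uncertainty because Δv ∝ 1/m.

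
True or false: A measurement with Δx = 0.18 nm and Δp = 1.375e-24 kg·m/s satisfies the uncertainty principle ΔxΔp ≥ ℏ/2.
Yes, it satisfies the uncertainty principle.

Calculate the product ΔxΔp:
ΔxΔp = (1.800e-10 m) × (1.375e-24 kg·m/s)
ΔxΔp = 2.475e-34 J·s

Compare to the minimum allowed value ℏ/2:
ℏ/2 = 5.273e-35 J·s

Since ΔxΔp = 2.475e-34 J·s ≥ 5.273e-35 J·s = ℏ/2,
the measurement satisfies the uncertainty principle.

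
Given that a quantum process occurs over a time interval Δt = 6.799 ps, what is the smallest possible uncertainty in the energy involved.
48.405 μeV

Using the energy-time uncertainty principle:
ΔEΔt ≥ ℏ/2

The minimum uncertainty in energy is:
ΔE_min = ℏ/(2Δt)
ΔE_min = (1.055e-34 J·s) / (2 × 6.799e-12 s)
ΔE_min = 7.755e-24 J = 48.405 μeV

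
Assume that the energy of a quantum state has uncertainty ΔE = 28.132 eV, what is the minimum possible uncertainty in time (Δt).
11.699 as

Using the energy-time uncertainty principle:
ΔEΔt ≥ ℏ/2

The minimum uncertainty in time is:
Δt_min = ℏ/(2ΔE)
Δt_min = (1.055e-34 J·s) / (2 × 4.507e-18 J)
Δt_min = 1.170e-17 s = 11.699 as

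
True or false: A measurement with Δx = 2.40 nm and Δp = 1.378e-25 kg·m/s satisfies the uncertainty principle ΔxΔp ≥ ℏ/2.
Yes, it satisfies the uncertainty principle.

Calculate the product ΔxΔp:
ΔxΔp = (2.400e-09 m) × (1.378e-25 kg·m/s)
ΔxΔp = 3.307e-34 J·s

Compare to the minimum allowed value ℏ/2:
ℏ/2 = 5.273e-35 J·s

Since ΔxΔp = 3.307e-34 J·s ≥ 5.273e-35 J·s = ℏ/2,
the measurement satisfies the uncertainty principle.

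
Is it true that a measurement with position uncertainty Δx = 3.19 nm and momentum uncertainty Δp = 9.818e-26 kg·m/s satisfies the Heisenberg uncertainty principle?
Yes, it satisfies the uncertainty principle.

Calculate the product ΔxΔp:
ΔxΔp = (3.190e-09 m) × (9.818e-26 kg·m/s)
ΔxΔp = 3.132e-34 J·s

Compare to the minimum allowed value ℏ/2:
ℏ/2 = 5.273e-35 J·s

Since ΔxΔp = 3.132e-34 J·s ≥ 5.273e-35 J·s = ℏ/2,
the measurement satisfies the uncertainty principle.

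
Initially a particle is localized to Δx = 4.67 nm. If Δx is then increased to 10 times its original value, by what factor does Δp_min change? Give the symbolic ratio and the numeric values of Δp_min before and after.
Original Δp_min = 1.129 × 10^-26 kg·m/s; new Δp'_min = 1.129 × 10^-27 kg·m/s; ratio Δp'_min/Δp_min = 1/10.

From the uncertainty principle ΔxΔp ≥ ℏ/2, the minimum momentum uncertainty is Δp_min = ℏ/(2Δx).

Original (Δx = 4.67 nm = 4.670e-09 m):
Δp_min = (1.055e-34 J·s)/(2 × 4.670e-09 m) = 1.129e-26 kg·m/s

When Δx → 10Δx:
Δp'_min = ℏ/(2 × 10Δx) = (1/10) × ℏ/(2Δx) = (1/10) × Δp_min
Δp'_min = 1/10 × 1.129e-26 kg·m/s = 1.129e-27 kg·m/s

Since Δp_min ∝ 1/Δx, when Δx is increased to 10 times its original value, Δp_min decreases to 1/10 of its original value.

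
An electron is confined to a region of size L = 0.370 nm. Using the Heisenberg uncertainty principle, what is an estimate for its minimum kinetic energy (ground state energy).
69.576 meV

Using the uncertainty principle to estimate ground state energy:

1. The position uncertainty is approximately the confinement size:
   Δx ≈ L = 3.700e-10 m

2. From ΔxΔp ≥ ℏ/2, the minimum momentum uncertainty is:
   Δp ≈ ℏ/(2L) = 1.425e-25 kg·m/s

3. The kinetic energy is approximately:
   KE ≈ (Δp)²/(2m) = (1.425e-25)²/(2 × 9.109e-31 kg)
   KE ≈ 1.115e-20 J = 69.576 meV

This is an order-of-magnitude estimate of the ground state energy.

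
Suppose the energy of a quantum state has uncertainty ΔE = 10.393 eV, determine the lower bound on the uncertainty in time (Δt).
31.666 as

Using the energy-time uncertainty principle:
ΔEΔt ≥ ℏ/2

The minimum uncertainty in time is:
Δt_min = ℏ/(2ΔE)
Δt_min = (1.055e-34 J·s) / (2 × 1.665e-18 J)
Δt_min = 3.167e-17 s = 31.666 as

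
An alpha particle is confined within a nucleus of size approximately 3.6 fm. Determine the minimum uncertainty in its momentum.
1.465 × 10^-20 kg·m/s

Using the Heisenberg uncertainty principle:
ΔxΔp ≥ ℏ/2

With Δx ≈ L = 3.600e-15 m (the confinement size):
Δp_min = ℏ/(2Δx)
Δp_min = (1.055e-34 J·s) / (2 × 3.600e-15 m)
Δp_min = 1.465e-20 kg·m/s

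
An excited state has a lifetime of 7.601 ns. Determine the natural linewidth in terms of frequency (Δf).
10.469 MHz

Using the energy-time uncertainty principle and E = hf:
ΔEΔt ≥ ℏ/2
hΔf·Δt ≥ ℏ/2

The minimum frequency uncertainty is:
Δf = ℏ/(2hτ) = 1/(4πτ)
Δf = 1/(4π × 7.601e-09 s)
Δf = 1.047e+07 Hz = 10.469 MHz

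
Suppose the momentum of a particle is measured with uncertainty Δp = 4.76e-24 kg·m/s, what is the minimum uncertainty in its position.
11.077 pm

Using the Heisenberg uncertainty principle:
ΔxΔp ≥ ℏ/2

The minimum uncertainty in position is:
Δx_min = ℏ/(2Δp)
Δx_min = (1.055e-34 J·s) / (2 × 4.760e-24 kg·m/s)
Δx_min = 1.108e-11 m = 11.077 pm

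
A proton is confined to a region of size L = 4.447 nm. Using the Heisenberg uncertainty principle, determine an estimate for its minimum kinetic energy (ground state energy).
262.313 neV

Using the uncertainty principle to estimate ground state energy:

1. The position uncertainty is approximately the confinement size:
   Δx ≈ L = 4.447e-09 m

2. From ΔxΔp ≥ ℏ/2, the minimum momentum uncertainty is:
   Δp ≈ ℏ/(2L) = 1.186e-26 kg·m/s

3. The kinetic energy is approximately:
   KE ≈ (Δp)²/(2m) = (1.186e-26)²/(2 × 1.673e-27 kg)
   KE ≈ 4.203e-26 J = 262.313 neV

This is an order-of-magnitude estimate of the ground state energy.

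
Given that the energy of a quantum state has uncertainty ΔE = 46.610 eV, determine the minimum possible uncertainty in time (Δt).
7.061 as

Using the energy-time uncertainty principle:
ΔEΔt ≥ ℏ/2

The minimum uncertainty in time is:
Δt_min = ℏ/(2ΔE)
Δt_min = (1.055e-34 J·s) / (2 × 7.468e-18 J)
Δt_min = 7.061e-18 s = 7.061 as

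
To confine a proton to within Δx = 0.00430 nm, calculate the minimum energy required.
280.555 meV

Localizing a particle requires giving it sufficient momentum uncertainty:

1. From uncertainty principle: Δp ≥ ℏ/(2Δx)
   Δp_min = (1.055e-34 J·s) / (2 × 4.300e-12 m)
   Δp_min = 1.226e-23 kg·m/s

2. This momentum uncertainty corresponds to kinetic energy:
   KE ≈ (Δp)²/(2m) = (1.226e-23)²/(2 × 1.673e-27 kg)
   KE = 4.495e-20 J = 280.555 meV

Tighter localization requires more energy.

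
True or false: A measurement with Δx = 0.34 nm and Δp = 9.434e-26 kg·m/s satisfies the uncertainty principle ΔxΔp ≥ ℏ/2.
No, it violates the uncertainty principle (impossible measurement).

Calculate the product ΔxΔp:
ΔxΔp = (3.400e-10 m) × (9.434e-26 kg·m/s)
ΔxΔp = 3.208e-35 J·s

Compare to the minimum allowed value ℏ/2:
ℏ/2 = 5.273e-35 J·s

Since ΔxΔp = 3.208e-35 J·s < 5.273e-35 J·s = ℏ/2,
the measurement violates the uncertainty principle.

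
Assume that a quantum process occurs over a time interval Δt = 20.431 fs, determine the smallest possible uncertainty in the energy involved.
16.108 meV

Using the energy-time uncertainty principle:
ΔEΔt ≥ ℏ/2

The minimum uncertainty in energy is:
ΔE_min = ℏ/(2Δt)
ΔE_min = (1.055e-34 J·s) / (2 × 2.043e-14 s)
ΔE_min = 2.581e-21 J = 16.108 meV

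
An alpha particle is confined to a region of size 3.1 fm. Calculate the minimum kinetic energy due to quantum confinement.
135.880 keV

Using the uncertainty principle:

1. Position uncertainty: Δx ≈ 3.100e-15 m
2. Minimum momentum uncertainty: Δp = ℏ/(2Δx) = 1.701e-20 kg·m/s
3. Minimum kinetic energy:
   KE = (Δp)²/(2m) = (1.701e-20)²/(2 × 6.645e-27 kg)
   KE = 2.177e-14 J = 135.880 keV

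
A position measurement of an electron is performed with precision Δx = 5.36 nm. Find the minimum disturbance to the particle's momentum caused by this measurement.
9.837 × 10^-27 kg·m/s

The uncertainty principle implies that measuring position disturbs momentum:
ΔxΔp ≥ ℏ/2

When we measure position with precision Δx, we necessarily introduce a momentum uncertainty:
Δp ≥ ℏ/(2Δx)
Δp_min = (1.055e-34 J·s) / (2 × 5.360e-09 m)
Δp_min = 9.837e-27 kg·m/s

The more precisely we measure position, the greater the momentum disturbance.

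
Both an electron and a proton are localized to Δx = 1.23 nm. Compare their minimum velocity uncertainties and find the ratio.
The electron has the larger minimum velocity uncertainty, by a ratio of 1836.2.

For both particles, Δp_min = ℏ/(2Δx) = 4.287e-26 kg·m/s (same for both).

The velocity uncertainty is Δv = Δp/m:
- electron: Δv = 4.287e-26 / 9.109e-31 = 4.706e+04 m/s = 47.060 km/s
- proton: Δv = 4.287e-26 / 1.673e-27 = 2.563e+01 m/s = 25.630 m/s

Ratio: 4.706e+04 / 2.563e+01 = 1836.2

The lighter particle has larger velocity uncertainty because Δv ∝ 1/m.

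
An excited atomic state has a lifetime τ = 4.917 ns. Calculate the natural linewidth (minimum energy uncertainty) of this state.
66.932 neV

Using the energy-time uncertainty principle:
ΔEΔt ≥ ℏ/2

The lifetime τ represents the time uncertainty Δt.
The natural linewidth (minimum energy uncertainty) is:

ΔE = ℏ/(2τ)
ΔE = (1.055e-34 J·s) / (2 × 4.917e-09 s)
ΔE = 1.072e-26 J = 66.932 neV

This natural linewidth limits the precision of spectroscopic measurements.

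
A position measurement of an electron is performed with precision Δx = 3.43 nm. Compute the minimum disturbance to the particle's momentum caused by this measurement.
1.537 × 10^-26 kg·m/s

The uncertainty principle implies that measuring position disturbs momentum:
ΔxΔp ≥ ℏ/2

When we measure position with precision Δx, we necessarily introduce a momentum uncertainty:
Δp ≥ ℏ/(2Δx)
Δp_min = (1.055e-34 J·s) / (2 × 3.430e-09 m)
Δp_min = 1.537e-26 kg·m/s

The more precisely we measure position, the greater the momentum disturbance.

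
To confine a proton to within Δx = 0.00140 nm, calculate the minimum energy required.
2.647 eV

Localizing a particle requires giving it sufficient momentum uncertainty:

1. From uncertainty principle: Δp ≥ ℏ/(2Δx)
   Δp_min = (1.055e-34 J·s) / (2 × 1.400e-12 m)
   Δp_min = 3.766e-23 kg·m/s

2. This momentum uncertainty corresponds to kinetic energy:
   KE ≈ (Δp)²/(2m) = (3.766e-23)²/(2 × 1.673e-27 kg)
   KE = 4.240e-19 J = 2.647 eV

Tighter localization requires more energy.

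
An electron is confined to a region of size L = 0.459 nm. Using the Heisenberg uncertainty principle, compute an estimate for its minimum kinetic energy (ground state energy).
45.210 meV

Using the uncertainty principle to estimate ground state energy:

1. The position uncertainty is approximately the confinement size:
   Δx ≈ L = 4.590e-10 m

2. From ΔxΔp ≥ ℏ/2, the minimum momentum uncertainty is:
   Δp ≈ ℏ/(2L) = 1.149e-25 kg·m/s

3. The kinetic energy is approximately:
   KE ≈ (Δp)²/(2m) = (1.149e-25)²/(2 × 9.109e-31 kg)
   KE ≈ 7.243e-21 J = 45.210 meV

This is an order-of-magnitude estimate of the ground state energy.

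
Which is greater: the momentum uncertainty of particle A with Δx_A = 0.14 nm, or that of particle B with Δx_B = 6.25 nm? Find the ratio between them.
Particle A has the larger minimum momentum uncertainty, by a factor of 44.64.

For each particle, the minimum momentum uncertainty is Δp_min = ℏ/(2Δx):

Particle A: Δp_A = ℏ/(2×1.400e-10 m) = 3.766e-25 kg·m/s
Particle B: Δp_B = ℏ/(2×6.250e-09 m) = 8.437e-27 kg·m/s

Ratio: Δp_A/Δp_B = 44.64

Since Δp_min ∝ 1/Δx, the particle with smaller position uncertainty (A) has larger momentum uncertainty.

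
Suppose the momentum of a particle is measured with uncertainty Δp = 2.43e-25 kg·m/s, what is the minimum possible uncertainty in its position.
216.990 pm

Using the Heisenberg uncertainty principle:
ΔxΔp ≥ ℏ/2

The minimum uncertainty in position is:
Δx_min = ℏ/(2Δp)
Δx_min = (1.055e-34 J·s) / (2 × 2.430e-25 kg·m/s)
Δx_min = 2.170e-10 m = 216.990 pm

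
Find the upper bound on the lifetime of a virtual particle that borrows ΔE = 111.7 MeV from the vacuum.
2.946 ys

Using the energy-time uncertainty principle:
ΔEΔt ≥ ℏ/2

For a virtual particle borrowing energy ΔE, the maximum lifetime is:
Δt_max = ℏ/(2ΔE)

Converting energy:
ΔE = 111.7 MeV = 1.790e-11 J

Δt_max = (1.055e-34 J·s) / (2 × 1.790e-11 J)
Δt_max = 2.946e-24 s = 2.946 ys

Virtual particles with higher borrowed energy exist for shorter times.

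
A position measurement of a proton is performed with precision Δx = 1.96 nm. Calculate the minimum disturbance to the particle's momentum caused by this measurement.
2.690 × 10^-26 kg·m/s

The uncertainty principle implies that measuring position disturbs momentum:
ΔxΔp ≥ ℏ/2

When we measure position with precision Δx, we necessarily introduce a momentum uncertainty:
Δp ≥ ℏ/(2Δx)
Δp_min = (1.055e-34 J·s) / (2 × 1.960e-09 m)
Δp_min = 2.690e-26 kg·m/s

The more precisely we measure position, the greater the momentum disturbance.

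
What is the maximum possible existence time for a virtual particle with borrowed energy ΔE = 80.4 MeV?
4.093 ys

Using the energy-time uncertainty principle:
ΔEΔt ≥ ℏ/2

For a virtual particle borrowing energy ΔE, the maximum lifetime is:
Δt_max = ℏ/(2ΔE)

Converting energy:
ΔE = 80.4 MeV = 1.288e-11 J

Δt_max = (1.055e-34 J·s) / (2 × 1.288e-11 J)
Δt_max = 4.093e-24 s = 4.093 ys

Virtual particles with higher borrowed energy exist for shorter times.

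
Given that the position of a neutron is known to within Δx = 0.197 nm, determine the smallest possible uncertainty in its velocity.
159.803 m/s

Using the Heisenberg uncertainty principle and Δp = mΔv:
ΔxΔp ≥ ℏ/2
Δx(mΔv) ≥ ℏ/2

The minimum uncertainty in velocity is:
Δv_min = ℏ/(2mΔx)
Δv_min = (1.055e-34 J·s) / (2 × 1.675e-27 kg × 1.970e-10 m)
Δv_min = 1.598e+02 m/s = 159.803 m/s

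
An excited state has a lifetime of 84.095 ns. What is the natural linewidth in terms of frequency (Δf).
946.281 kHz

Using the energy-time uncertainty principle and E = hf:
ΔEΔt ≥ ℏ/2
hΔf·Δt ≥ ℏ/2

The minimum frequency uncertainty is:
Δf = ℏ/(2hτ) = 1/(4πτ)
Δf = 1/(4π × 8.409e-08 s)
Δf = 9.463e+05 Hz = 946.281 kHz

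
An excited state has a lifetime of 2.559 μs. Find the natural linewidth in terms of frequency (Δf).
31.097 kHz

Using the energy-time uncertainty principle and E = hf:
ΔEΔt ≥ ℏ/2
hΔf·Δt ≥ ℏ/2

The minimum frequency uncertainty is:
Δf = ℏ/(2hτ) = 1/(4πτ)
Δf = 1/(4π × 2.559e-06 s)
Δf = 3.110e+04 Hz = 31.097 kHz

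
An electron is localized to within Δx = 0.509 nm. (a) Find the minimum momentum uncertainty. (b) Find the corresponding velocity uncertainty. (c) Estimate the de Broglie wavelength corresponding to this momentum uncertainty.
(a) Δp_min = 1.036 × 10^-25 kg·m/s
(b) Δv_min = 113.721 km/s
(c) λ_dB = 6.396 nm

Step-by-step:

(a) From the uncertainty principle:
Δp_min = ℏ/(2Δx) = (1.055e-34 J·s)/(2 × 5.090e-10 m) = 1.036e-25 kg·m/s

(b) The velocity uncertainty:
Δv = Δp/m = (1.036e-25 kg·m/s)/(9.109e-31 kg) = 1.137e+05 m/s = 113.721 km/s

(c) The de Broglie wavelength for this momentum:
λ = h/p = (6.626e-34 J·s)/(1.036e-25 kg·m/s) = 6.396e-09 m = 6.396 nm

Note: The de Broglie wavelength is comparable to the localization size, as expected from wave-particle duality.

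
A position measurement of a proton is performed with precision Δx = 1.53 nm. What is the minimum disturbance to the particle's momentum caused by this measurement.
3.446 × 10^-26 kg·m/s

The uncertainty principle implies that measuring position disturbs momentum:
ΔxΔp ≥ ℏ/2

When we measure position with precision Δx, we necessarily introduce a momentum uncertainty:
Δp ≥ ℏ/(2Δx)
Δp_min = (1.055e-34 J·s) / (2 × 1.530e-09 m)
Δp_min = 3.446e-26 kg·m/s

The more precisely we measure position, the greater the momentum disturbance.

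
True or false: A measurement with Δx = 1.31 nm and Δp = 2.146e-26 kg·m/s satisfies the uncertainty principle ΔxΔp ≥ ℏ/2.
No, it violates the uncertainty principle (impossible measurement).

Calculate the product ΔxΔp:
ΔxΔp = (1.310e-09 m) × (2.146e-26 kg·m/s)
ΔxΔp = 2.811e-35 J·s

Compare to the minimum allowed value ℏ/2:
ℏ/2 = 5.273e-35 J·s

Since ΔxΔp = 2.811e-35 J·s < 5.273e-35 J·s = ℏ/2,
the measurement violates the uncertainty principle.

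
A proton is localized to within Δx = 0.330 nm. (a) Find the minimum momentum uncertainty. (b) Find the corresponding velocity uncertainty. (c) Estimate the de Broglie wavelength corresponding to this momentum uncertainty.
(a) Δp_min = 1.598 × 10^-25 kg·m/s
(b) Δv_min = 95.529 m/s
(c) λ_dB = 4.147 nm

Step-by-step:

(a) From the uncertainty principle:
Δp_min = ℏ/(2Δx) = (1.055e-34 J·s)/(2 × 3.300e-10 m) = 1.598e-25 kg·m/s

(b) The velocity uncertainty:
Δv = Δp/m = (1.598e-25 kg·m/s)/(1.673e-27 kg) = 9.553e+01 m/s = 95.529 m/s

(c) The de Broglie wavelength for this momentum:
λ = h/p = (6.626e-34 J·s)/(1.598e-25 kg·m/s) = 4.147e-09 m = 4.147 nm

Note: The de Broglie wavelength is comparable to the localization size, as expected from wave-particle duality.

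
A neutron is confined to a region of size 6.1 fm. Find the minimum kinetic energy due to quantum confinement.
139.218 keV

Using the uncertainty principle:

1. Position uncertainty: Δx ≈ 6.100e-15 m
2. Minimum momentum uncertainty: Δp = ℏ/(2Δx) = 8.644e-21 kg·m/s
3. Minimum kinetic energy:
   KE = (Δp)²/(2m) = (8.644e-21)²/(2 × 1.675e-27 kg)
   KE = 2.231e-14 J = 139.218 keV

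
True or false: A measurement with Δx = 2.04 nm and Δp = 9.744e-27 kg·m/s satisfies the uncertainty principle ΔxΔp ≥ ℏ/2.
No, it violates the uncertainty principle (impossible measurement).

Calculate the product ΔxΔp:
ΔxΔp = (2.040e-09 m) × (9.744e-27 kg·m/s)
ΔxΔp = 1.988e-35 J·s

Compare to the minimum allowed value ℏ/2:
ℏ/2 = 5.273e-35 J·s

Since ΔxΔp = 1.988e-35 J·s < 5.273e-35 J·s = ℏ/2,
the measurement violates the uncertainty principle.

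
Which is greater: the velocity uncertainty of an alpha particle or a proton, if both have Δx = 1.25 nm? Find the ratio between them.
The proton has the larger minimum velocity uncertainty, by a ratio of 4.0.

For both particles, Δp_min = ℏ/(2Δx) = 4.218e-26 kg·m/s (same for both).

The velocity uncertainty is Δv = Δp/m:
- alpha particle: Δv = 4.218e-26 / 6.645e-27 = 6.348e+00 m/s = 6.348 m/s
- proton: Δv = 4.218e-26 / 1.673e-27 = 2.522e+01 m/s = 25.220 m/s

Ratio: 2.522e+01 / 6.348e+00 = 4.0

The lighter particle has larger velocity uncertainty because Δv ∝ 1/m.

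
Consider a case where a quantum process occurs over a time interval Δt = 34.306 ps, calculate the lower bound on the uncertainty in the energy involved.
9.593 μeV

Using the energy-time uncertainty principle:
ΔEΔt ≥ ℏ/2

The minimum uncertainty in energy is:
ΔE_min = ℏ/(2Δt)
ΔE_min = (1.055e-34 J·s) / (2 × 3.431e-11 s)
ΔE_min = 1.537e-24 J = 9.593 μeV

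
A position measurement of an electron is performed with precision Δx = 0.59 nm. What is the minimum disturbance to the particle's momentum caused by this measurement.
8.937 × 10^-26 kg·m/s

The uncertainty principle implies that measuring position disturbs momentum:
ΔxΔp ≥ ℏ/2

When we measure position with precision Δx, we necessarily introduce a momentum uncertainty:
Δp ≥ ℏ/(2Δx)
Δp_min = (1.055e-34 J·s) / (2 × 5.900e-10 m)
Δp_min = 8.937e-26 kg·m/s

The more precisely we measure position, the greater the momentum disturbance.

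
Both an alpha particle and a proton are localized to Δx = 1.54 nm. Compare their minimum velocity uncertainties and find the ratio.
The proton has the larger minimum velocity uncertainty, by a ratio of 4.0.

For both particles, Δp_min = ℏ/(2Δx) = 3.424e-26 kg·m/s (same for both).

The velocity uncertainty is Δv = Δp/m:
- alpha particle: Δv = 3.424e-26 / 6.645e-27 = 5.153e+00 m/s = 5.153 m/s
- proton: Δv = 3.424e-26 / 1.673e-27 = 2.047e+01 m/s = 20.470 m/s

Ratio: 2.047e+01 / 5.153e+00 = 4.0

The lighter particle has larger velocity uncertainty because Δv ∝ 1/m.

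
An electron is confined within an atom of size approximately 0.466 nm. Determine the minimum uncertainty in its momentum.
1.132 × 10^-25 kg·m/s

Using the Heisenberg uncertainty principle:
ΔxΔp ≥ ℏ/2

With Δx ≈ L = 4.660e-10 m (the confinement size):
Δp_min = ℏ/(2Δx)
Δp_min = (1.055e-34 J·s) / (2 × 4.660e-10 m)
Δp_min = 1.132e-25 kg·m/s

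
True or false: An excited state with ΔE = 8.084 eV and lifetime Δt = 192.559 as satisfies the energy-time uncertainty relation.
Yes, it satisfies the uncertainty relation.

Calculate the product ΔEΔt:
ΔE = 8.084 eV = 1.295e-18 J
ΔEΔt = (1.295e-18 J) × (1.926e-16 s)
ΔEΔt = 2.494e-34 J·s

Compare to the minimum allowed value ℏ/2:
ℏ/2 = 5.273e-35 J·s

Since ΔEΔt = 2.494e-34 J·s ≥ 5.273e-35 J·s = ℏ/2,
this satisfies the uncertainty relation.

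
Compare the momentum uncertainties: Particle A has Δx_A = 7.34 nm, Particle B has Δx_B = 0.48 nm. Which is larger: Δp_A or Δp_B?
Particle B has the larger minimum momentum uncertainty, by a factor of 15.29.

For each particle, the minimum momentum uncertainty is Δp_min = ℏ/(2Δx):

Particle A: Δp_A = ℏ/(2×7.340e-09 m) = 7.184e-27 kg·m/s
Particle B: Δp_B = ℏ/(2×4.800e-10 m) = 1.099e-25 kg·m/s

Ratio: Δp_B/Δp_A = 15.29

Since Δp_min ∝ 1/Δx, the particle with smaller position uncertainty (B) has larger momentum uncertainty.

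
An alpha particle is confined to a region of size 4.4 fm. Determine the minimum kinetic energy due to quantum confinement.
67.449 keV

Using the uncertainty principle:

1. Position uncertainty: Δx ≈ 4.400e-15 m
2. Minimum momentum uncertainty: Δp = ℏ/(2Δx) = 1.198e-20 kg·m/s
3. Minimum kinetic energy:
   KE = (Δp)²/(2m) = (1.198e-20)²/(2 × 6.645e-27 kg)
   KE = 1.081e-14 J = 67.449 keV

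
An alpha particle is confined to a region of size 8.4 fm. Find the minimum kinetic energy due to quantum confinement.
18.506 keV

Using the uncertainty principle:

1. Position uncertainty: Δx ≈ 8.400e-15 m
2. Minimum momentum uncertainty: Δp = ℏ/(2Δx) = 6.277e-21 kg·m/s
3. Minimum kinetic energy:
   KE = (Δp)²/(2m) = (6.277e-21)²/(2 × 6.645e-27 kg)
   KE = 2.965e-15 J = 18.506 keV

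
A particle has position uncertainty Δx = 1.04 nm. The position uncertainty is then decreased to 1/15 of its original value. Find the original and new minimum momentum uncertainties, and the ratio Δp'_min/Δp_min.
Original Δp_min = 5.070 × 10^-26 kg·m/s; new Δp'_min = 7.605 × 10^-25 kg·m/s; ratio Δp'_min/Δp_min = 15.

From the uncertainty principle ΔxΔp ≥ ℏ/2, the minimum momentum uncertainty is Δp_min = ℏ/(2Δx).

Original (Δx = 1.04 nm = 1.040e-09 m):
Δp_min = (1.055e-34 J·s)/(2 × 1.040e-09 m) = 5.070e-26 kg·m/s

When Δx → (1/15)Δx:
Δp'_min = ℏ/(2 × (1/15)Δx) = 15 × ℏ/(2Δx) = 15 × Δp_min
Δp'_min = 15 × 5.070e-26 kg·m/s = 7.605e-25 kg·m/s

Since Δp_min ∝ 1/Δx, when Δx is decreased to 1/15 of its original value, Δp_min increases to 15 times its original value.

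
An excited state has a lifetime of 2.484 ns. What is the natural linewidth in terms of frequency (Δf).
32.036 MHz

Using the energy-time uncertainty principle and E = hf:
ΔEΔt ≥ ℏ/2
hΔf·Δt ≥ ℏ/2

The minimum frequency uncertainty is:
Δf = ℏ/(2hτ) = 1/(4πτ)
Δf = 1/(4π × 2.484e-09 s)
Δf = 3.204e+07 Hz = 32.036 MHz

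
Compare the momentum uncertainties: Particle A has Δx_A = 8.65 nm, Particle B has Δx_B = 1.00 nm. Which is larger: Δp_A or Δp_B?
Particle B has the larger minimum momentum uncertainty, by a factor of 8.65.

For each particle, the minimum momentum uncertainty is Δp_min = ℏ/(2Δx):

Particle A: Δp_A = ℏ/(2×8.650e-09 m) = 6.096e-27 kg·m/s
Particle B: Δp_B = ℏ/(2×1.000e-09 m) = 5.273e-26 kg·m/s

Ratio: Δp_B/Δp_A = 8.65

Since Δp_min ∝ 1/Δx, the particle with smaller position uncertainty (B) has larger momentum uncertainty.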